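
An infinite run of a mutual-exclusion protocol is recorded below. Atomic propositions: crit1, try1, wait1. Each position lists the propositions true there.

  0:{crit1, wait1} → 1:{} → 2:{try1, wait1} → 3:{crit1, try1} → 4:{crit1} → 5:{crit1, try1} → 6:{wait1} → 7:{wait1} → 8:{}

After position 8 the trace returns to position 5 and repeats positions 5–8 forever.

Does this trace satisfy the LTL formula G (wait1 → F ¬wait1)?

Yes

wait1 → F ¬wait1 holds at every position 0..8, and those are all positions ever visited, so G (wait1 → F ¬wait1) holds.
Positions where wait1 holds: 0, 2, 6, 7.
Check F ¬wait1 at each: 0→ok, 2→ok, 6→ok, 7→ok.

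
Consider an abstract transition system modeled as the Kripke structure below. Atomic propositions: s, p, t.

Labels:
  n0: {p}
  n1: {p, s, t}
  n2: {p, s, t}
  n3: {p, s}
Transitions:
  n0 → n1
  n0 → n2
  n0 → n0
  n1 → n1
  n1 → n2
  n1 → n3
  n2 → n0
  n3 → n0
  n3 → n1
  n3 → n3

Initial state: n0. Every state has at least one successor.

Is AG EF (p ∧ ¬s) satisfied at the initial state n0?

States satisfying EF (p ∧ ¬s): {n0, n1, n2, n3}.
States satisfying AG EF (p ∧ ¬s): {n0, n1, n2, n3}.
Every state reachable from n0 satisfies EF (p ∧ ¬s).
n0 ∈ Sat(AG EF (p ∧ ¬s)).

Yes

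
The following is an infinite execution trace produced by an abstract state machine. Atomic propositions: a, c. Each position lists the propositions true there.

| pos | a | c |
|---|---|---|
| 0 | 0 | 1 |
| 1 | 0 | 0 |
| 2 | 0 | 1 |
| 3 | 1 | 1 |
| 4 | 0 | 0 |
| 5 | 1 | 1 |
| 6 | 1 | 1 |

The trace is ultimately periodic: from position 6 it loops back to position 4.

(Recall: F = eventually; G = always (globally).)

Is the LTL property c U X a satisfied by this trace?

Violated

Walking from position 0: at position 1, X a has not yet held and c fails, so c U X a is false.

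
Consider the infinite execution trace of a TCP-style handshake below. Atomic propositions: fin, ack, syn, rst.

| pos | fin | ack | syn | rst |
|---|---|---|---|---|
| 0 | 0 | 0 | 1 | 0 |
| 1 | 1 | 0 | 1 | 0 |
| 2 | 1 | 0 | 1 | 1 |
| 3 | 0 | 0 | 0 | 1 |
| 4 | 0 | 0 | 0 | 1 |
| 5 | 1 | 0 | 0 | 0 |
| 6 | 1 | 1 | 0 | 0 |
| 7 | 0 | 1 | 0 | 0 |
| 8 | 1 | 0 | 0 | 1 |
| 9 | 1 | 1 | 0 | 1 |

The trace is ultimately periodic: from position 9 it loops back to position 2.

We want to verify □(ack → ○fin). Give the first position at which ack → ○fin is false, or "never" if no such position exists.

6

Check ack → ○fin at each position in order: 0 ✓, 1 ✓, 2 ✓, 3 ✓, 4 ✓, 5 ✓.
At position 6 the labels are {ack, fin} and the next position 7 has {ack}, so ack → ○fin is false there. This is the first violation.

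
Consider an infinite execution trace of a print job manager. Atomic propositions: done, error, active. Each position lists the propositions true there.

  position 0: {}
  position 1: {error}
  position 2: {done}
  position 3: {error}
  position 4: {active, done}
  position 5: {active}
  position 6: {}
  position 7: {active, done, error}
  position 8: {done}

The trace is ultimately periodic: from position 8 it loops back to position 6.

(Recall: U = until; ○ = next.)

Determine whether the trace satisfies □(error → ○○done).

error → ○○done must hold at every position from 0 onward. It fails at position 1, so □(error → ○○done) is false.
Positions where error holds: 1, 3, 7.
Check ○○done at each: 1→fails, 3→fails, 7→fails.

Violated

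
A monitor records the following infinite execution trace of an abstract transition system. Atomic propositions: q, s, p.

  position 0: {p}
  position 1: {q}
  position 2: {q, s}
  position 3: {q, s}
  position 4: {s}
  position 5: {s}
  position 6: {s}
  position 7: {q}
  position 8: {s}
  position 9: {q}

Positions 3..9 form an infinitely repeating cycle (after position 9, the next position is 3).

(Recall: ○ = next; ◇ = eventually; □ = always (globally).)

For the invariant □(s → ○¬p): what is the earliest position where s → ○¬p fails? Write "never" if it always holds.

s → ○¬p holds at every position 0..9, and those are all the positions the trace ever visits, so the invariant □(s → ○¬p) is never violated.

never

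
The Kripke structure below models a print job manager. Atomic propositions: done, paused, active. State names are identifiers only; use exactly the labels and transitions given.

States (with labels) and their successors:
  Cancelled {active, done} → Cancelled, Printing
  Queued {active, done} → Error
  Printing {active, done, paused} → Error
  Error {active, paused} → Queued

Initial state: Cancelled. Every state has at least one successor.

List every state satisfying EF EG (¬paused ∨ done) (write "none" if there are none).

States satisfying EG (¬paused ∨ done): {Cancelled}.
States satisfying EF EG (¬paused ∨ done): {Cancelled}.

{Cancelled}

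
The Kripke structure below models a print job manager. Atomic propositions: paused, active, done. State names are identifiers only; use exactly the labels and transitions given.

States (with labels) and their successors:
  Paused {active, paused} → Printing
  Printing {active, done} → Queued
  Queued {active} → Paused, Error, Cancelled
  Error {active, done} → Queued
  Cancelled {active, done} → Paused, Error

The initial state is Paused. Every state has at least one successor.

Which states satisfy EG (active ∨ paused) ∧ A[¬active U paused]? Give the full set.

{Paused}

States satisfying active ∨ paused: {Paused, Printing, Queued, Error, Cancelled}.
States satisfying EG (active ∨ paused): {Paused, Printing, Queued, Error, Cancelled}.
States satisfying ¬active: ∅.
States satisfying paused: {Paused}.
States satisfying A[¬active U paused]: {Paused}.
States satisfying EG (active ∨ paused) ∧ A[¬active U paused]: {Paused}.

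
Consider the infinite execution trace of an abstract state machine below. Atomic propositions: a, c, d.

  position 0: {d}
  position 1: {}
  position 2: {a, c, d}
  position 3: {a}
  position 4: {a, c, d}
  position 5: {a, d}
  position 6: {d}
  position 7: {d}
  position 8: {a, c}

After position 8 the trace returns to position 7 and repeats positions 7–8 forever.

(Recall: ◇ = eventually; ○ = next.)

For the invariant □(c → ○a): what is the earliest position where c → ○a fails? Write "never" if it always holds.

8

Check c → ○a at each position in order: 0 ✓, 1 ✓, 2 ✓, 3 ✓, 4 ✓, 5 ✓, 6 ✓, 7 ✓.
At position 8 the labels are {a, c} and the next position 7 has {d}, so c → ○a is false there. This is the first violation.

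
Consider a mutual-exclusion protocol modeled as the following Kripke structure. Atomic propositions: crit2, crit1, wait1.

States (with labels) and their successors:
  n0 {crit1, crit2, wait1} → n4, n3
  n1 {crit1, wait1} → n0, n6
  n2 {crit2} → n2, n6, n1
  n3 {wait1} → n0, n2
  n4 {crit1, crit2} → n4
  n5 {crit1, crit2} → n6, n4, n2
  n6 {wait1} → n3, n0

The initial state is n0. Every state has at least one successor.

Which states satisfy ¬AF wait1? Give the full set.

States satisfying wait1: {n0, n1, n3, n6}.
States satisfying AF wait1: {n0, n1, n3, n6}.
States satisfying ¬AF wait1: {n2, n4, n5}.

{n2, n4, n5}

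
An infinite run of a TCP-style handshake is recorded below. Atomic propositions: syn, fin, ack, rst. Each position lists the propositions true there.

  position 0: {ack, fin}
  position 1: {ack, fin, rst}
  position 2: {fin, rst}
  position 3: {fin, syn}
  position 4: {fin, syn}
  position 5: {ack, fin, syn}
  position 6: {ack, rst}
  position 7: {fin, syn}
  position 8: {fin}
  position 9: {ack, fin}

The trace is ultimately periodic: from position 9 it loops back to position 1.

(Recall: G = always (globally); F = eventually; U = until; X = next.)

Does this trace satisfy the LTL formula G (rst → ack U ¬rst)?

Violated

rst → ack U ¬rst must hold at every position from 0 onward. It fails at position 1, so G (rst → ack U ¬rst) is false.
Positions where rst holds: 1, 2, 6.
Check ack U ¬rst at each: 1→fails, 2→fails, 6→ok.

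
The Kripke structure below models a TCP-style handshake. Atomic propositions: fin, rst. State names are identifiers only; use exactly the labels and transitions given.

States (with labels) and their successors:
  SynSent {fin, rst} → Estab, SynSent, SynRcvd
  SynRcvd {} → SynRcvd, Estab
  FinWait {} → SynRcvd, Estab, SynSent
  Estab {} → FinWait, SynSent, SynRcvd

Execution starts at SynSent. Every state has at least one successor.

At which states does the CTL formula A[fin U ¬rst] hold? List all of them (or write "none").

{SynRcvd, FinWait, Estab}

States satisfying fin: {SynSent}.
States satisfying ¬rst: {SynRcvd, FinWait, Estab}.
States satisfying A[fin U ¬rst]: {SynRcvd, FinWait, Estab}.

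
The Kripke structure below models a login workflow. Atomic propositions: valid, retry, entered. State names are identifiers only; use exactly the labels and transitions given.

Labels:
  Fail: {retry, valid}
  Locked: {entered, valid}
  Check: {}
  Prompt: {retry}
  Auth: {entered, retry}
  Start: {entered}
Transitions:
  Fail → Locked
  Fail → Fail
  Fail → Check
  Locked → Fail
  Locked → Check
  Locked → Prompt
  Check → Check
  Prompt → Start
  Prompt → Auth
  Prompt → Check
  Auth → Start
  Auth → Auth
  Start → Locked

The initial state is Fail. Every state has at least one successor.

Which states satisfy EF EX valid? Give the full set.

States satisfying EX valid: {Fail, Locked, Start}.
States satisfying EF EX valid: {Fail, Locked, Prompt, Auth, Start}.

{Fail, Locked, Prompt, Auth, Start}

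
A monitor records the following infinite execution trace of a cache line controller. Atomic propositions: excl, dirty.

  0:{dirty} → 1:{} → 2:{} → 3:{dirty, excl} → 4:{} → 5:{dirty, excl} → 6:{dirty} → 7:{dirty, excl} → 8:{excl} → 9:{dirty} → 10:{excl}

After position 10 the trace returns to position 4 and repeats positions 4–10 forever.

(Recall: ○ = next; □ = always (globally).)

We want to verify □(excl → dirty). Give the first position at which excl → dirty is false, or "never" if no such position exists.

8

Check excl → dirty at each position in order: 0 ✓, 1 ✓, 2 ✓, 3 ✓, 4 ✓, 5 ✓, 6 ✓, 7 ✓.
At position 8 the labels are {excl}, so excl → dirty is false there. This is the first violation.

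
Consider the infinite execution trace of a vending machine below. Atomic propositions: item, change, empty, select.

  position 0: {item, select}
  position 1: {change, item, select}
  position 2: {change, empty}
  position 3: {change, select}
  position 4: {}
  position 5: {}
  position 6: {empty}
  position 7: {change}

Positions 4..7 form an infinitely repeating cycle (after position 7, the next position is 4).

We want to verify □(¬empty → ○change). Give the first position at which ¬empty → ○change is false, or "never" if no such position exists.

Check ¬empty → ○change at each position in order: 0 ✓, 1 ✓, 2 ✓.
At position 3 the labels are {change, select} and the next position 4 has {}, so ¬empty → ○change is false there. This is the first violation.

3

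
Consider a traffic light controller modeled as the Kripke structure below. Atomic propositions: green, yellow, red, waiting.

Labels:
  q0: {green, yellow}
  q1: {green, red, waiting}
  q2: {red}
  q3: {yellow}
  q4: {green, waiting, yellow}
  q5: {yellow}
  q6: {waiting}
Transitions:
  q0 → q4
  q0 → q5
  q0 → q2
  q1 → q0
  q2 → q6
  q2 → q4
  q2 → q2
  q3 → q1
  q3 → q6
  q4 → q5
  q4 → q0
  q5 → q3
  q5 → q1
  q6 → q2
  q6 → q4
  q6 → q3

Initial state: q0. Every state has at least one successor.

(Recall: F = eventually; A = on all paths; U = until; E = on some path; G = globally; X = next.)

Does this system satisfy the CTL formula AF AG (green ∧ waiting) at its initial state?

States satisfying AG (green ∧ waiting): ∅.
States satisfying AF AG (green ∧ waiting): ∅.
There is a path from q0 along which AG (green ∧ waiting) never holds.
q0 ∉ Sat(AF AG (green ∧ waiting)).

No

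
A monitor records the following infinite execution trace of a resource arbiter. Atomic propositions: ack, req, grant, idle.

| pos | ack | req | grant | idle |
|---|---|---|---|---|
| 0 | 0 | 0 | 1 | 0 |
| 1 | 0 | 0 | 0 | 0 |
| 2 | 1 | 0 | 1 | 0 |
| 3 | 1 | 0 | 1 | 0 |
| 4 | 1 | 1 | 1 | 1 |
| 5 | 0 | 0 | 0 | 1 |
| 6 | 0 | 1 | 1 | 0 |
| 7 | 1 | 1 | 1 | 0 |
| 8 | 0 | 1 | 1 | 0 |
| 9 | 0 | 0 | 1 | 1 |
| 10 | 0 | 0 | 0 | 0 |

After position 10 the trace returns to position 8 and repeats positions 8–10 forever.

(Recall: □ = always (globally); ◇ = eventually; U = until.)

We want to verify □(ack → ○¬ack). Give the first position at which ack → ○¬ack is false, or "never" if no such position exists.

2

Check ack → ○¬ack at each position in order: 0 ✓, 1 ✓.
At position 2 the labels are {ack, grant} and the next position 3 has {ack, grant}, so ack → ○¬ack is false there. This is the first violation.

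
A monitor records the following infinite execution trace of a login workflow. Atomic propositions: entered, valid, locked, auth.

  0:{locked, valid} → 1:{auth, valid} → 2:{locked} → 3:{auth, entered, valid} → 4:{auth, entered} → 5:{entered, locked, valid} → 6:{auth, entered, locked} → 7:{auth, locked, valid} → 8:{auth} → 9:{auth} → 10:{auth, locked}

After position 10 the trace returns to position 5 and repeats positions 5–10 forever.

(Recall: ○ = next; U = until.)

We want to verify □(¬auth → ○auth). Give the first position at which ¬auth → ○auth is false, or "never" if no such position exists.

¬auth → ○auth holds at every position 0..10, and those are all the positions the trace ever visits, so the invariant □(¬auth → ○auth) is never violated.

never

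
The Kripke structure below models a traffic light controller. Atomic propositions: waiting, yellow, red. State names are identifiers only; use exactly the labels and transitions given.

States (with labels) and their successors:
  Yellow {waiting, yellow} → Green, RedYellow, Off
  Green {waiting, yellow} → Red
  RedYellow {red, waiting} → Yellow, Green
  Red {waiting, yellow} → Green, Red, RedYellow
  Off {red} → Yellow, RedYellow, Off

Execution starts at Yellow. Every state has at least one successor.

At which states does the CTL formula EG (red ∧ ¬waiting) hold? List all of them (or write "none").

States satisfying red ∧ ¬waiting: {Off}.
States satisfying EG (red ∧ ¬waiting): {Off}.

{Off}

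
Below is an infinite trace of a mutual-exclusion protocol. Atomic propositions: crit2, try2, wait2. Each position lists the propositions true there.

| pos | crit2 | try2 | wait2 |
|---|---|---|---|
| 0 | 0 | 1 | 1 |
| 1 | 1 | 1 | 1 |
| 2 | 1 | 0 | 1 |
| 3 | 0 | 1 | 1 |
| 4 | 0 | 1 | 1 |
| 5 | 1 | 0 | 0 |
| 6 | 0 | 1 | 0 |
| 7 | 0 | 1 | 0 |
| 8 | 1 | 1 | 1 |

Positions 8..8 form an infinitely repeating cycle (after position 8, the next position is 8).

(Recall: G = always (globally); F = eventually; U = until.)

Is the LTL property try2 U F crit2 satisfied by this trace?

Walking from position 0: F crit2 first holds at position 0, and try2 holds at every earlier position along the way, so try2 U F crit2 holds.

Satisfied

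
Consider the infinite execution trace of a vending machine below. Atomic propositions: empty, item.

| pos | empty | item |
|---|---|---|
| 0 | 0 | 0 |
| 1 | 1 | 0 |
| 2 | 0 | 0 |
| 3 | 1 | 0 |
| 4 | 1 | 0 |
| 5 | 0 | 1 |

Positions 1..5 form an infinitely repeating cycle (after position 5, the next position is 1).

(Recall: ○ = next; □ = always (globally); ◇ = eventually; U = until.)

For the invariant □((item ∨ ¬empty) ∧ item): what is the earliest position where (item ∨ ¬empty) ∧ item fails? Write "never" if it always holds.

0

At position 0 the labels are {}, so (item ∨ ¬empty) ∧ item is false there. This is the first violation.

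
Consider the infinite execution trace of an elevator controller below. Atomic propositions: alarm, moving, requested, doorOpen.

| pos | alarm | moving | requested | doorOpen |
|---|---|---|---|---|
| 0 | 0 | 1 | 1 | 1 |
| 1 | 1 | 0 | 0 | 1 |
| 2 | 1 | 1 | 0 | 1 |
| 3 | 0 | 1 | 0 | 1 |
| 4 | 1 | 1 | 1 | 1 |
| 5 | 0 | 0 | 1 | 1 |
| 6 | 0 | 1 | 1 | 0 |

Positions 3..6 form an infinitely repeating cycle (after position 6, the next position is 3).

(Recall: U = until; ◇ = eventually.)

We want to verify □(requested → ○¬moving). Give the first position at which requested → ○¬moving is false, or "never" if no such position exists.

Check requested → ○¬moving at each position in order: 0 ✓, 1 ✓, 2 ✓, 3 ✓, 4 ✓.
At position 5 the labels are {doorOpen, requested} and the next position 6 has {moving, requested}, so requested → ○¬moving is false there. This is the first violation.

5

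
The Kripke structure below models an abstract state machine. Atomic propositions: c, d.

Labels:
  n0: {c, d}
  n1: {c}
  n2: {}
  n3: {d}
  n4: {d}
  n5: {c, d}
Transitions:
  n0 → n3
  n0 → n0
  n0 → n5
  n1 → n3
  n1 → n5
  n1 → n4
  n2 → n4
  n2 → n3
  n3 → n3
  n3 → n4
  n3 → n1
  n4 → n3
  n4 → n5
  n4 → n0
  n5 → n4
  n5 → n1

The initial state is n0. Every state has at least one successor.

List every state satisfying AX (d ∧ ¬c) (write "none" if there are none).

{n2}

States satisfying d ∧ ¬c: {n3, n4}.
States satisfying AX (d ∧ ¬c): {n2}.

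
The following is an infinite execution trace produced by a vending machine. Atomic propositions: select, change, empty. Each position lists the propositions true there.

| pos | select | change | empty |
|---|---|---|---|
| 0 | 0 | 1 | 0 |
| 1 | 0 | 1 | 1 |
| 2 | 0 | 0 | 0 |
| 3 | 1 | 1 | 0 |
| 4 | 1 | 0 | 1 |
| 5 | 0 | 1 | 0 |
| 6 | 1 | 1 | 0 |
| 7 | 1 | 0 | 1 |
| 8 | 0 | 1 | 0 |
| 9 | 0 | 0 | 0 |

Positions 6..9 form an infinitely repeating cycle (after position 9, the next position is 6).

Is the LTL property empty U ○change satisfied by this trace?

Walking from position 0: ○change first holds at position 0, and empty holds at every earlier position along the way, so empty U ○change holds.

Holds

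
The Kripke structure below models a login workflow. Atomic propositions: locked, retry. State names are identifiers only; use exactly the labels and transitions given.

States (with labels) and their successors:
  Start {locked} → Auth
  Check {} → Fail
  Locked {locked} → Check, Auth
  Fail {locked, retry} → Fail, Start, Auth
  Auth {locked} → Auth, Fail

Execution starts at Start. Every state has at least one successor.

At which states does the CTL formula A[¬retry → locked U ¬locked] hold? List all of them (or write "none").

States satisfying ¬retry → locked: {Start, Locked, Fail, Auth}.
States satisfying ¬locked: {Check}.
States satisfying A[¬retry → locked U ¬locked]: {Check}.

{Check}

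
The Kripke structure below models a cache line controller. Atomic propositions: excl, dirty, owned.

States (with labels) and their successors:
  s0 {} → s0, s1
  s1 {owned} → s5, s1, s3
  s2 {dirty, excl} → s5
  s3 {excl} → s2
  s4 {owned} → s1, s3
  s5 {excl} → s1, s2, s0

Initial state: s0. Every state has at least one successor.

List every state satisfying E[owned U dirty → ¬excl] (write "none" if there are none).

States satisfying owned: {s1, s4}.
States satisfying dirty → ¬excl: {s0, s1, s3, s4, s5}.
States satisfying E[owned U dirty → ¬excl]: {s0, s1, s3, s4, s5}.

{s0, s1, s3, s4, s5}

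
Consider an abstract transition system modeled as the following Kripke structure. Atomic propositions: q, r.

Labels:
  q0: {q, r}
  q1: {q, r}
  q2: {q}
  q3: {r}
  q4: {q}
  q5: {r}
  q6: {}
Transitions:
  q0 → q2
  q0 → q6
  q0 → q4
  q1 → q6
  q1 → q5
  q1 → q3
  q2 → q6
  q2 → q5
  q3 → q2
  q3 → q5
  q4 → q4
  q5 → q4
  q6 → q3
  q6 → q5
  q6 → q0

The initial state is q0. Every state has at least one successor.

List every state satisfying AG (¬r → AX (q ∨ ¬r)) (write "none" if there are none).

{q4, q5}

States satisfying ¬r → AX (q ∨ ¬r): {q0, q1, q3, q4, q5}.
States satisfying AG (¬r → AX (q ∨ ¬r)): {q4, q5}.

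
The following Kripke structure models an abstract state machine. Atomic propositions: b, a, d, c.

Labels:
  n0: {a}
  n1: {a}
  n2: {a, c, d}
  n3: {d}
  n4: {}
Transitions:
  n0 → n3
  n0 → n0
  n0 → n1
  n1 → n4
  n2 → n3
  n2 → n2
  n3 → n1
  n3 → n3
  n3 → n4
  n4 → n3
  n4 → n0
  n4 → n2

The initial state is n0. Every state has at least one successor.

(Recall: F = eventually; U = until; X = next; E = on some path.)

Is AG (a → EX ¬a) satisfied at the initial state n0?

States satisfying a → EX ¬a: {n0, n1, n2, n3, n4}.
States satisfying AG (a → EX ¬a): {n0, n1, n2, n3, n4}.
Every state reachable from n0 satisfies a → EX ¬a.
n0 ∈ Sat(AG (a → EX ¬a)).

Holds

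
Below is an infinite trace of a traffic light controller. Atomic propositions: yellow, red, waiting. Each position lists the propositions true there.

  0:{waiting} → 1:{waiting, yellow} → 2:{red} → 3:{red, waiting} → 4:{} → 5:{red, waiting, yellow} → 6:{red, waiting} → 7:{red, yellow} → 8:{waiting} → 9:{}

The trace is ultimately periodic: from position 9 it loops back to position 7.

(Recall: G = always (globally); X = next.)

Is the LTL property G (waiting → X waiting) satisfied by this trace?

Does not hold

waiting → X waiting must hold at every position from 0 onward. It fails at position 1, so G (waiting → X waiting) is false.
Positions where waiting holds: 0, 1, 3, 5, 6, 8.
Check X waiting at each: 0→ok, 1→fails, 3→fails, 5→ok, 6→fails, 8→fails.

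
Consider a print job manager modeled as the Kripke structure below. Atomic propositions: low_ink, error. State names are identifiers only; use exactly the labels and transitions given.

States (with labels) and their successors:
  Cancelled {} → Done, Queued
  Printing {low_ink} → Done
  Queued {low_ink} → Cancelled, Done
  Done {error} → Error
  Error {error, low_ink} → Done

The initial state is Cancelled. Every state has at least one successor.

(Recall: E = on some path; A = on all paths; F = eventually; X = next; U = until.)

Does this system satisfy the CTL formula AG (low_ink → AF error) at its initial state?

Does not hold

States satisfying low_ink → AF error: {Cancelled, Printing, Done, Error}.
States satisfying AG (low_ink → AF error): {Printing, Done, Error}.
Queued is reachable from Cancelled and violates low_ink → AF error, so AG fails at Cancelled.
Cancelled ∉ Sat(AG (low_ink → AF error)).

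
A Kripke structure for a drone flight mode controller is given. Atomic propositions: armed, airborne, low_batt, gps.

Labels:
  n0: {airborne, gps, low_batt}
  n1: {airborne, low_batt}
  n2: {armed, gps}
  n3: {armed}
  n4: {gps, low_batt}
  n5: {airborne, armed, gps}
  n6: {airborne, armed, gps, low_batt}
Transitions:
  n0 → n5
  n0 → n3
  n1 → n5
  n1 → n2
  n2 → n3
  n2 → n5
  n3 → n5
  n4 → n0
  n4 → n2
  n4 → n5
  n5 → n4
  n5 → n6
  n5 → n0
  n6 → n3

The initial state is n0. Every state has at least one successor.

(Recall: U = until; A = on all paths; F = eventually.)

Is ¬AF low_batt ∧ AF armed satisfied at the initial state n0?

States satisfying low_batt: {n0, n1, n4, n6}.
States satisfying AF low_batt: {n0, n1, n2, n3, n4, n5, n6}.
States satisfying ¬AF low_batt: ∅.
States satisfying armed: {n2, n3, n5, n6}.
States satisfying AF armed: {n0, n1, n2, n3, n4, n5, n6}.
States satisfying ¬AF low_batt ∧ AF armed: ∅.
n0 ∉ Sat(¬AF low_batt ∧ AF armed).

Violated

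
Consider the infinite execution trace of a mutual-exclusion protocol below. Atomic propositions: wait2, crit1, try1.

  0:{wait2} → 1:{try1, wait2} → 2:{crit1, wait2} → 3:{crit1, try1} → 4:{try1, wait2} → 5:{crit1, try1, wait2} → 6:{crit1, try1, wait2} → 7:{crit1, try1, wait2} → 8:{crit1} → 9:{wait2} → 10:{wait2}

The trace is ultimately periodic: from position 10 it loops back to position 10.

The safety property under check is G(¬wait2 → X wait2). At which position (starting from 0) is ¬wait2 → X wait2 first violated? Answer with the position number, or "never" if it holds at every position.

never

¬wait2 → X wait2 holds at every position 0..10, and those are all the positions the trace ever visits, so the invariant G(¬wait2 → X wait2) is never violated.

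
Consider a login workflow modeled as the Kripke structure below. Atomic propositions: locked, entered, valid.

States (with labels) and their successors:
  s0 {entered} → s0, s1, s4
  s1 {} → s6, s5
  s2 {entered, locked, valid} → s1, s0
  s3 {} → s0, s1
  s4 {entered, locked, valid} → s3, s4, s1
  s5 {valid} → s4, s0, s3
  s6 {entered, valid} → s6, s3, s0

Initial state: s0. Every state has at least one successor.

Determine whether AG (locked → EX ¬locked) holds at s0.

States satisfying locked → EX ¬locked: {s0, s1, s2, s3, s4, s5, s6}.
States satisfying AG (locked → EX ¬locked): {s0, s1, s2, s3, s4, s5, s6}.
Every state reachable from s0 satisfies locked → EX ¬locked.
s0 ∈ Sat(AG (locked → EX ¬locked)).

Yes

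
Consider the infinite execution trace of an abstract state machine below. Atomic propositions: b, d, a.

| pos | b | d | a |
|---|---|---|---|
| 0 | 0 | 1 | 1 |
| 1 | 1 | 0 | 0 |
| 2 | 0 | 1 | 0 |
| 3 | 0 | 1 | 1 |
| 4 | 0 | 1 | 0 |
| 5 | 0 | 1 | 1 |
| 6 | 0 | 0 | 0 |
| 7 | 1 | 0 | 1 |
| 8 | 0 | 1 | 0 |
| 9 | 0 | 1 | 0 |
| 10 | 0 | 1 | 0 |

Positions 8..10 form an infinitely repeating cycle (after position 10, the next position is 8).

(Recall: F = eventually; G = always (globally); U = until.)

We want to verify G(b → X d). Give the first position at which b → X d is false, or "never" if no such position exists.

never

b → X d holds at every position 0..10, and those are all the positions the trace ever visits, so the invariant G(b → X d) is never violated.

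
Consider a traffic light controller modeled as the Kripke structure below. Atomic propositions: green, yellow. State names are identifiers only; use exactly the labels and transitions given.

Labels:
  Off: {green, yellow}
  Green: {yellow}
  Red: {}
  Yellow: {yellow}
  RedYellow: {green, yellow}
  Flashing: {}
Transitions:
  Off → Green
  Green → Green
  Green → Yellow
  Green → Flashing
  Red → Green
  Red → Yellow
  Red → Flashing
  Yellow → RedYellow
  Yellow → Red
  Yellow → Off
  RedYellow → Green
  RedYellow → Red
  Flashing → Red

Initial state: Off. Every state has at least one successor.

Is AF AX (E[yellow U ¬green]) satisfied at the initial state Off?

States satisfying AX (E[yellow U ¬green]): {Off, Green, Red, Yellow, RedYellow, Flashing}.
States satisfying AF AX (E[yellow U ¬green]): {Off, Green, Red, Yellow, RedYellow, Flashing}.
Off ∈ Sat(AF AX (E[yellow U ¬green])).

Satisfied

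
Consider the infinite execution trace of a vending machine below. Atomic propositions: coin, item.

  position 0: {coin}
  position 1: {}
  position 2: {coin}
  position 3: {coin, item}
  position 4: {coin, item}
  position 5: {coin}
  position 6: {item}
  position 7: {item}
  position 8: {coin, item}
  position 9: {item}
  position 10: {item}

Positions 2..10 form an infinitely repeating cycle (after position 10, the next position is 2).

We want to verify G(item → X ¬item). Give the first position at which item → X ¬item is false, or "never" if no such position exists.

Check item → X ¬item at each position in order: 0 ✓, 1 ✓, 2 ✓.
At position 3 the labels are {coin, item} and the next position 4 has {coin, item}, so item → X ¬item is false there. This is the first violation.

3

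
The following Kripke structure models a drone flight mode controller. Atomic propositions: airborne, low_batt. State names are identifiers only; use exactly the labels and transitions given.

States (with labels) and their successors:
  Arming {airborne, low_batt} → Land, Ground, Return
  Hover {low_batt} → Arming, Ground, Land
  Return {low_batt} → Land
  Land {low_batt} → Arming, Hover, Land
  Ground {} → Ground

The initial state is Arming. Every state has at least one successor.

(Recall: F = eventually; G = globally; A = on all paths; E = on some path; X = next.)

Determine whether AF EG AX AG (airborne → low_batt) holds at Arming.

States satisfying EG AX AG (airborne → low_batt): {Arming, Hover, Return, Land, Ground}.
States satisfying AF EG AX AG (airborne → low_batt): {Arming, Hover, Return, Land, Ground}.
Arming ∈ Sat(AF EG AX AG (airborne → low_batt)).

Holds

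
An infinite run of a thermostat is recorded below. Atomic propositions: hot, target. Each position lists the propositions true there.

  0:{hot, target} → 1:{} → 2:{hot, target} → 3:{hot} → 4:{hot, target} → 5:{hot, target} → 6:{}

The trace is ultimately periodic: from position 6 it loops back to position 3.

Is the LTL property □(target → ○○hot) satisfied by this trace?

Violated

target → ○○hot must hold at every position from 0 onward. It fails at position 4, so □(target → ○○hot) is false.
Positions where target holds: 0, 2, 4, 5.
Check ○○hot at each: 0→ok, 2→ok, 4→fails, 5→ok.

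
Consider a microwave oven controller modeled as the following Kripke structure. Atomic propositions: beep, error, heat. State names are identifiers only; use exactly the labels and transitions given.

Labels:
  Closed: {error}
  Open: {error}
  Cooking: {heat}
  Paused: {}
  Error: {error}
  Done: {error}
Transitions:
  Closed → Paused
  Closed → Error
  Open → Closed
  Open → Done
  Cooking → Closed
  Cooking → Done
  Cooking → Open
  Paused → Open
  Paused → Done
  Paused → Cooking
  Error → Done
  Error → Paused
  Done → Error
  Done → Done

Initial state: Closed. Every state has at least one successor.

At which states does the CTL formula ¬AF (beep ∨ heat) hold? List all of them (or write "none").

States satisfying beep ∨ heat: {Cooking}.
States satisfying AF (beep ∨ heat): {Cooking}.
States satisfying ¬AF (beep ∨ heat): {Closed, Open, Paused, Error, Done}.

{Closed, Open, Paused, Error, Done}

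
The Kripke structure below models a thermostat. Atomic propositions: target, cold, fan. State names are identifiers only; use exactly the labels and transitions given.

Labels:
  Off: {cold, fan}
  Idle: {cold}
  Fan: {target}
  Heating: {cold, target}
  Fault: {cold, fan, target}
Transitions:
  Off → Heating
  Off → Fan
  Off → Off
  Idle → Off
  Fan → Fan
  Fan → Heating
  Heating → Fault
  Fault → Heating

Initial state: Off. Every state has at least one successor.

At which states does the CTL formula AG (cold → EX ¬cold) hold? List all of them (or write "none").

States satisfying cold → EX ¬cold: {Off, Fan}.
States satisfying AG (cold → EX ¬cold): ∅.

none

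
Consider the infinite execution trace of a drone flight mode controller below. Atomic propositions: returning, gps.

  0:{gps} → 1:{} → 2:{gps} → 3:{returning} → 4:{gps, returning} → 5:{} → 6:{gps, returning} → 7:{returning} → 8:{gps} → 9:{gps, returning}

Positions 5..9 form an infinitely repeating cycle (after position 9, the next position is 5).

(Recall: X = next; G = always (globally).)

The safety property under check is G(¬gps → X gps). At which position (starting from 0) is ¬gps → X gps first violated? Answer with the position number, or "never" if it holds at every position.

¬gps → X gps holds at every position 0..9, and those are all the positions the trace ever visits, so the invariant G(¬gps → X gps) is never violated.

never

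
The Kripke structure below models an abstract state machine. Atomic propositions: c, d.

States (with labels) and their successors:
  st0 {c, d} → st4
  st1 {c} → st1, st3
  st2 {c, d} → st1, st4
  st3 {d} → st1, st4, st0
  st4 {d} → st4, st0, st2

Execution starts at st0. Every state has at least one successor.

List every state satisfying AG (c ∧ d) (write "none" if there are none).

none

States satisfying c ∧ d: {st0, st2}.
States satisfying AG (c ∧ d): ∅.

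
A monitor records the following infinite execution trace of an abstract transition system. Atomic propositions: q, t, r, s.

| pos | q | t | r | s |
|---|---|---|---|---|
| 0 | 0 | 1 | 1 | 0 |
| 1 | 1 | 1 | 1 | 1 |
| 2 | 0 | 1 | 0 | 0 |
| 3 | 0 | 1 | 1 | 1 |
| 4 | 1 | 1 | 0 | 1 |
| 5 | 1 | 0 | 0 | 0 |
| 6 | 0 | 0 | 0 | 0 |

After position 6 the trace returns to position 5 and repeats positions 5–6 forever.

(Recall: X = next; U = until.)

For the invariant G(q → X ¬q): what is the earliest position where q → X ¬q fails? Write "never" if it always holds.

4

Check q → X ¬q at each position in order: 0 ✓, 1 ✓, 2 ✓, 3 ✓.
At position 4 the labels are {q, s, t} and the next position 5 has {q}, so q → X ¬q is false there. This is the first violation.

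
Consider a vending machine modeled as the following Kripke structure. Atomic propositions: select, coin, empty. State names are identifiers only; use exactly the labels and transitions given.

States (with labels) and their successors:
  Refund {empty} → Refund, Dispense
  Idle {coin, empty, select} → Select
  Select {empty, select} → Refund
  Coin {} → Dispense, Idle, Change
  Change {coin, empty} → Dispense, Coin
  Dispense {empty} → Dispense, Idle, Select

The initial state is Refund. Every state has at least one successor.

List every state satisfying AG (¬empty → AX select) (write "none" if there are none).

{Refund, Idle, Select, Dispense}

States satisfying ¬empty → AX select: {Refund, Idle, Select, Change, Dispense}.
States satisfying AG (¬empty → AX select): {Refund, Idle, Select, Dispense}.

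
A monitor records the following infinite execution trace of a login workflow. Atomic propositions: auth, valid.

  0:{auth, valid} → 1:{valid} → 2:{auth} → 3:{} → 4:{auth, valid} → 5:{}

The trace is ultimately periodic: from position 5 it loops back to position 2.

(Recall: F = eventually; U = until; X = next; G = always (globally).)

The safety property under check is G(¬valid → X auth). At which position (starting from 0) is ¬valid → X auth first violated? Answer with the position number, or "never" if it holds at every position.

Check ¬valid → X auth at each position in order: 0 ✓, 1 ✓.
At position 2 the labels are {auth} and the next position 3 has {}, so ¬valid → X auth is false there. This is the first violation.

2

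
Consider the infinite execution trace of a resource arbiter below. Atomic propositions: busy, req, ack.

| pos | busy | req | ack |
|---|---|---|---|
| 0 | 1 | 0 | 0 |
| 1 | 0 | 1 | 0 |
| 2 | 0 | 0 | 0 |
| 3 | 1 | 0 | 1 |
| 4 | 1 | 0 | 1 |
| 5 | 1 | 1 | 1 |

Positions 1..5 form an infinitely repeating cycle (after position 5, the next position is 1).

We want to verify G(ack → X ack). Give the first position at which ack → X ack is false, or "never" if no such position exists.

Check ack → X ack at each position in order: 0 ✓, 1 ✓, 2 ✓, 3 ✓, 4 ✓.
At position 5 the labels are {ack, busy, req} and the next position 1 has {req}, so ack → X ack is false there. This is the first violation.

5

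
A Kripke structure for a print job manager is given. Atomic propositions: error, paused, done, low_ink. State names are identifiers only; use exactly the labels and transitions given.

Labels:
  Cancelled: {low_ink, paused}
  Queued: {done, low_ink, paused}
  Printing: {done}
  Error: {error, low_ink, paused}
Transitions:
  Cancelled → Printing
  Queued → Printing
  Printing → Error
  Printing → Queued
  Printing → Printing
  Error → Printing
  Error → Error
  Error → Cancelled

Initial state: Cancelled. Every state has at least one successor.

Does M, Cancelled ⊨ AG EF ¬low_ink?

Holds

States satisfying EF ¬low_ink: {Cancelled, Queued, Printing, Error}.
States satisfying AG EF ¬low_ink: {Cancelled, Queued, Printing, Error}.
Every state reachable from Cancelled satisfies EF ¬low_ink.
Cancelled ∈ Sat(AG EF ¬low_ink).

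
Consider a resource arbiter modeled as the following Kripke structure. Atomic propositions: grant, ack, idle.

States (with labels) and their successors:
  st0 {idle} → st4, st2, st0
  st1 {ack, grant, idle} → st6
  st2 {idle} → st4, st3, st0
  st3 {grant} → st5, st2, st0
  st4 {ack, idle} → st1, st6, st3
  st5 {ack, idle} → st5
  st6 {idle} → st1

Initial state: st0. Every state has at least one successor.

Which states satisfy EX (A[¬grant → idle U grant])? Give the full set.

States satisfying A[¬grant → idle U grant]: {st1, st3, st4, st6}.
States satisfying EX (A[¬grant → idle U grant]): {st0, st1, st2, st4, st6}.

{st0, st1, st2, st4, st6}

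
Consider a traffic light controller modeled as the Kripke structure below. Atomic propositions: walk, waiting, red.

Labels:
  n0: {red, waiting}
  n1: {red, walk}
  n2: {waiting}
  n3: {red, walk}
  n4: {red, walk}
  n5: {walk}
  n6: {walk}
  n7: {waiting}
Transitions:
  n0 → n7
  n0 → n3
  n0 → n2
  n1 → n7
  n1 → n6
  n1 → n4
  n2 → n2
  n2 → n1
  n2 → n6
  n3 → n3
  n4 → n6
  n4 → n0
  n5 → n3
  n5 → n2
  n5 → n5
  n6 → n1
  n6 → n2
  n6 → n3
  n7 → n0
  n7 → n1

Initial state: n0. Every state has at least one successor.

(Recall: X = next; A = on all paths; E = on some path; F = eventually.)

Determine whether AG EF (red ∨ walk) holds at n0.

Satisfied

States satisfying EF (red ∨ walk): {n0, n1, n2, n3, n4, n5, n6, n7}.
States satisfying AG EF (red ∨ walk): {n0, n1, n2, n3, n4, n5, n6, n7}.
Every state reachable from n0 satisfies EF (red ∨ walk).
n0 ∈ Sat(AG EF (red ∨ walk)).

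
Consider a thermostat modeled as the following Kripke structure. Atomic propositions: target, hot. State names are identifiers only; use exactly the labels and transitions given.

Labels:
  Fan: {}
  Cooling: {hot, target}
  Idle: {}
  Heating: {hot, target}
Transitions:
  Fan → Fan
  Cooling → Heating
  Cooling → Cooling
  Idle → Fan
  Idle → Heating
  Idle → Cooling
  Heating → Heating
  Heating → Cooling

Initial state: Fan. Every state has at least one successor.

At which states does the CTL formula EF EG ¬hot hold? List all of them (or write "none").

{Fan, Idle}

States satisfying EG ¬hot: {Fan, Idle}.
States satisfying EF EG ¬hot: {Fan, Idle}.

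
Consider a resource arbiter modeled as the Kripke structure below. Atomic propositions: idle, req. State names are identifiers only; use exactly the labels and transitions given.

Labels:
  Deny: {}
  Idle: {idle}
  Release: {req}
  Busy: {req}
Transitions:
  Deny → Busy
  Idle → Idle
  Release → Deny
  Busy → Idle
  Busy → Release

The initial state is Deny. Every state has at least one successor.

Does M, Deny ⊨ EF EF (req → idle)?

States satisfying EF (req → idle): {Deny, Idle, Release, Busy}.
States satisfying EF EF (req → idle): {Deny, Idle, Release, Busy}.
Some path from Deny reaches a state where EF (req → idle) holds.
Deny ∈ Sat(EF EF (req → idle)).

Holds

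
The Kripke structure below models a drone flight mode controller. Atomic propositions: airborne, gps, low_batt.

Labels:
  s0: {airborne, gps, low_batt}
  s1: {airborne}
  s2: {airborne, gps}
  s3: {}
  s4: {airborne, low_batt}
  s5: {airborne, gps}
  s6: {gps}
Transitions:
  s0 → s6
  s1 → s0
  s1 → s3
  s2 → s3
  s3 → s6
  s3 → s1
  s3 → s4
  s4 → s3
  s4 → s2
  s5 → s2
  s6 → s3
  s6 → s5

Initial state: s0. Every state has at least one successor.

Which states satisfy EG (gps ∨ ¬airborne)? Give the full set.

{s0, s2, s3, s5, s6}

States satisfying gps ∨ ¬airborne: {s0, s2, s3, s5, s6}.
States satisfying EG (gps ∨ ¬airborne): {s0, s2, s3, s5, s6}.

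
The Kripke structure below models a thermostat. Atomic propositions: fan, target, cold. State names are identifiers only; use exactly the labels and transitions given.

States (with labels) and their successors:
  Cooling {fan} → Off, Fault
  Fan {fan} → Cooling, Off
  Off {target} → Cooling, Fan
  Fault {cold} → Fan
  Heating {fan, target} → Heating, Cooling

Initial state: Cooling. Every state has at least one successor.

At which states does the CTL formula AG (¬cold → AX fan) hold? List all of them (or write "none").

none

States satisfying ¬cold → AX fan: {Off, Fault, Heating}.
States satisfying AG (¬cold → AX fan): ∅.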